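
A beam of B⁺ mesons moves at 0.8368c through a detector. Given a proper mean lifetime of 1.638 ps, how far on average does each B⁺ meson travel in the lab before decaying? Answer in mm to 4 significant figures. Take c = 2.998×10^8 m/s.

γ = 1/√(1 − 0.8368²) = 1.82646
Dilated lifetime: Δt = γτ₀ = 1.82646 × 1.638 ps = 2.99173 ps
d = vΔt = 0.8368c × 2.99173 ps = 2.50873×10^8 m/s × 2.99173×10^-12 s = 0.7505 mm

d ≈ 0.7505 mm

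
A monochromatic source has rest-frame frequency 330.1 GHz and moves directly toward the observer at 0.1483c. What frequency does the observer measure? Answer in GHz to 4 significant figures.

Relativistic Doppler: f_obs = f_src √((1+β)/(1−β))
= 330.1 × √(1.14830/0.851700) = 330.1 × 1.16114 = 383.3 GHz

f_obs ≈ 383.3 GHz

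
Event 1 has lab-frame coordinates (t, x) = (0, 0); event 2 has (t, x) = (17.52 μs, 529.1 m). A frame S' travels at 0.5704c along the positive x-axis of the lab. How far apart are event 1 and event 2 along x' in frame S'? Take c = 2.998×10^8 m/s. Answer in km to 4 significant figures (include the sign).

Δx' ≈ -3.003 km

γ = 1/√(1 − 0.5704²) = 1.21748
Δx' = γ(Δx − vΔt) = 1.21748 × (529.1 m − 0.5704×(2.998×10^8 m/s)×17.52×10^-6 s)
= 1.21748 × (-2466.92 m) = -3.003 km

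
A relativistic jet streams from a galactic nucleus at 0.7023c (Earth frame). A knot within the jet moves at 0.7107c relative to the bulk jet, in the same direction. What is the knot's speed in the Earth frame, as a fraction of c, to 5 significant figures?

Relativistic velocity addition: u = (u' + v)/(1 + u'v/c²)
= (0.7107 + 0.7023)/(1 + 0.7107×0.7023) = 1.4130/1.499125 = 0.94255

u ≈ 0.94255c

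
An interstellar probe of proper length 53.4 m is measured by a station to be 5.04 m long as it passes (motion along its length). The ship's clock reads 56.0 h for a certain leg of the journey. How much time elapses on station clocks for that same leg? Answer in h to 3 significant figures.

Δt ≈ 593 h

Length contraction ⇒ γ = L₀/L = 53.4/5.04 = 10.595
Time dilation: Δt = γτ₀ = 10.595 × 56.0 h = 593 h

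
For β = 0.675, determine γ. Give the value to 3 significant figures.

γ = 1/√(1 − β²) = 1/√(1 − 0.675²) = 1/√(0.54437) = 1.36

γ ≈ 1.36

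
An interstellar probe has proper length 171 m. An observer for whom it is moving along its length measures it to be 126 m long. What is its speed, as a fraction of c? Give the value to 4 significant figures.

β ≈ 0.6761

γ = L₀/L = 171/126 = 1.35714
β = √(1 − 1/γ²) = 0.6761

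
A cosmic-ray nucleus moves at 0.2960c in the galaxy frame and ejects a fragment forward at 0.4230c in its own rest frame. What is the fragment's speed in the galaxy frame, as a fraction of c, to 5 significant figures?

u ≈ 0.63899c

Compose boost 2: (0.4230 + 0.2960)/(1 + 0.4230×0.2960) = 0.71900/1.125208 = 0.63899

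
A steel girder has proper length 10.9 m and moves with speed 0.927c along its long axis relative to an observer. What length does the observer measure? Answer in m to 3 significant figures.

γ = 1/√(1 − 0.927²) = 2.6662
Length contraction: L = L₀/γ = 10.9/2.6662 = 4.09 m

L ≈ 4.09 m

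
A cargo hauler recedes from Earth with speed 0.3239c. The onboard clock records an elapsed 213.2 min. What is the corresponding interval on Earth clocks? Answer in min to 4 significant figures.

Δt ≈ 225.3 min

γ = 1/√(1 − 0.3239²) = 1.05698
Time dilation: Δt = γτ₀ = 1.05698 × 213.2 min = 225.3 min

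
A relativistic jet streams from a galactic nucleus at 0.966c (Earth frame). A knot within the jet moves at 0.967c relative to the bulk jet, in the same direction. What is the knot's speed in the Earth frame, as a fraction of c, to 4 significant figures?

u ≈ 0.9994c

Relativistic velocity addition: u = (u' + v)/(1 + u'v/c²)
= (0.967 + 0.966)/(1 + 0.967×0.966) = 1.933/1.93412 = 0.9994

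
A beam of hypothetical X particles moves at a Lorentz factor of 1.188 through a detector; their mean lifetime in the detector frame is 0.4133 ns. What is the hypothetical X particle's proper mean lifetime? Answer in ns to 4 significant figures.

γ = 1.188 (given)
Proper time: τ₀ = Δt/γ = 0.4133/1.188 = 0.3479 ns

τ₀ ≈ 0.3479 ns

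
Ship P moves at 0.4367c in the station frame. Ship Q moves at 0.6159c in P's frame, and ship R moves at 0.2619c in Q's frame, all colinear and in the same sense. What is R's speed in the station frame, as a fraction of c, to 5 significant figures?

u ≈ 0.89661c

Compose boost 2: (0.6159 + 0.4367)/(1 + 0.6159×0.4367) = 1.0526/1.268964 = 0.8294959
Compose boost 3: (0.2619 + 0.8294959)/(1 + 0.2619×0.8294959) = 1.091396/1.217245 = 0.89661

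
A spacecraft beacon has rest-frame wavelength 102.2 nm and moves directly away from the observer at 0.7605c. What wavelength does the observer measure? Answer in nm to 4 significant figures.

λ_obs ≈ 277.1 nm

Relativistic Doppler: λ_obs = λ_src √((1+β)/(1−β))
= 102.2 × √(1.76050/0.239500) = 102.2 × 2.71122 = 277.1 nm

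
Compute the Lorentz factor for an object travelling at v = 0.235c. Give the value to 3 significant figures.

γ = 1/√(1 − β²) = 1/√(1 − 0.235²) = 1/√(0.94478) = 1.03

γ ≈ 1.03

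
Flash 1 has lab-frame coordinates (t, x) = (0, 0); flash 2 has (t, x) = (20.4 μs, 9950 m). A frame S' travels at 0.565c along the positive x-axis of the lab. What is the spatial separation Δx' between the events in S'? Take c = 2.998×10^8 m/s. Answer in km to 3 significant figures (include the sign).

γ = 1/√(1 − 0.565²) = 1.2120
Δx' = γ(Δx − vΔt) = 1.2120 × (9950 m − 0.565×(2.998×10^8 m/s)×20.4×10^-6 s)
= 1.2120 × (6494.5 m) = 7.87 km

Δx' ≈ 7.87 km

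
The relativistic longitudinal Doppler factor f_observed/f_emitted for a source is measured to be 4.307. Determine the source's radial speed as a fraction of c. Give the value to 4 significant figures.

β ≈ 0.8977

f_obs/f_src = √((1+β)/(1−β)) = 4.307  ⇒  (1+β)/(1−β) = 18.5502
β = |1 − D²|/(1 + D²) = |1 − 18.5502|/(1 + 18.5502) = 0.8977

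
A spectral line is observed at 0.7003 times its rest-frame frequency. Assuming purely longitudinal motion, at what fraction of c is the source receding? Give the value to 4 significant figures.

β ≈ 0.3419

f_obs/f_src = √((1−β)/(1+β)) = 0.7003  ⇒  (1−β)/(1+β) = 0.490420
β = |1 − D²|/(1 + D²) = |1 − 0.490420|/(1 + 0.490420) = 0.3419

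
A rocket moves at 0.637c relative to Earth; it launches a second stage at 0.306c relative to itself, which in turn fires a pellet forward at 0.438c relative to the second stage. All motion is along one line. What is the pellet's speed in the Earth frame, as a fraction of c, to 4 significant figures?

u ≈ 0.9120c

Compose boost 2: (0.306 + 0.637)/(1 + 0.306×0.637) = 0.9430/1.19492 = 0.789173
Compose boost 3: (0.438 + 0.789173)/(1 + 0.438×0.789173) = 1.22717/1.34566 = 0.9120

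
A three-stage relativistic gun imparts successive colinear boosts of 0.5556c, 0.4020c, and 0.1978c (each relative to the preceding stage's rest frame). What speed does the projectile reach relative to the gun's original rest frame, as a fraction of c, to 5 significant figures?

Compose boost 2: (0.4020 + 0.5556)/(1 + 0.4020×0.5556) = 0.95760/1.223351 = 0.7827679
Compose boost 3: (0.1978 + 0.7827679)/(1 + 0.1978×0.7827679) = 0.9805679/1.154831 = 0.84910

u ≈ 0.84910c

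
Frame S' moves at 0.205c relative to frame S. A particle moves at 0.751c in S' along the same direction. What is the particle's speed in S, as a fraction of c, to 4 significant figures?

Relativistic velocity addition: u = (u' + v)/(1 + u'v/c²)
= (0.751 + 0.205)/(1 + 0.751×0.205) = 0.9560/1.15396 = 0.8285

u ≈ 0.8285c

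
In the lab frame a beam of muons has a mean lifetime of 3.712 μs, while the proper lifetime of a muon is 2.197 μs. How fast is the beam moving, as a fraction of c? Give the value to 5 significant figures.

β ≈ 0.80604

γ = Δt/τ₀ = 3.712/2.197 = 1.689577
β = √(1 − 1/γ²) = √(1 − 1/1.689577²) = 0.80604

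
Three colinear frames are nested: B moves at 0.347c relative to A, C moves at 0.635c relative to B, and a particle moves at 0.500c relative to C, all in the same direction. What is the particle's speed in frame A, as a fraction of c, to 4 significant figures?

Compose boost 2: (0.635 + 0.347)/(1 + 0.635×0.347) = 0.9820/1.22035 = 0.804690
Compose boost 3: (0.500 + 0.804690)/(1 + 0.500×0.804690) = 1.30469/1.40235 = 0.9304

u ≈ 0.9304c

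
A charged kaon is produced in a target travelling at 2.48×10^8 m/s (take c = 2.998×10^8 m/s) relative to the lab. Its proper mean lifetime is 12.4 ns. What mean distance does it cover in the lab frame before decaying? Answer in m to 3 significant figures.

d ≈ 5.47 m

β = v/c = 2.48×10^8 / 2.998×10^8 = 0.82722
γ = 1/√(1 − 0.82722²) = 1.7797
Dilated lifetime: Δt = γτ₀ = 1.7797 × 12.4 ns = 22.069 ns
d = vΔt = 0.82722c × 22.069 ns = 2.4800×10^8 m/s × 2.2069×10^-8 s = 5.47 m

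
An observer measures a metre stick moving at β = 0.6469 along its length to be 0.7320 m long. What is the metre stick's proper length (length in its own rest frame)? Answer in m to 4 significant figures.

γ = 1/√(1 − 0.6469²) = 1.31135
L₀ = γL = 1.31135 × 0.7320 = 0.9599 m

L₀ ≈ 0.9599 m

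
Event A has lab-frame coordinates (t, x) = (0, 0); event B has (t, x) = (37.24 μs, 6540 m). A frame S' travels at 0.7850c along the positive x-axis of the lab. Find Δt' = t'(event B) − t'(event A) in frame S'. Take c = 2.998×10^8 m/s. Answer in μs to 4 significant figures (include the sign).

γ = 1/√(1 − 0.7850²) = 1.61422
Δt' = γ(Δt − vΔx/c²) = 1.61422 × (37.24 μs − 0.7850×6540 m / (2.998×10^8 m/s))
= 1.61422 × (20.1156 μs) = 32.47 μs

Δt' ≈ 32.47 μs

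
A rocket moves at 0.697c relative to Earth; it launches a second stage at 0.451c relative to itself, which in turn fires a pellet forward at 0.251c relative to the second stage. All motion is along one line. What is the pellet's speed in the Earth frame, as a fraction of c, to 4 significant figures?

u ≈ 0.9223c

Compose boost 2: (0.451 + 0.697)/(1 + 0.451×0.697) = 1.148/1.31435 = 0.873438
Compose boost 3: (0.251 + 0.873438)/(1 + 0.251×0.873438) = 1.12444/1.21923 = 0.9223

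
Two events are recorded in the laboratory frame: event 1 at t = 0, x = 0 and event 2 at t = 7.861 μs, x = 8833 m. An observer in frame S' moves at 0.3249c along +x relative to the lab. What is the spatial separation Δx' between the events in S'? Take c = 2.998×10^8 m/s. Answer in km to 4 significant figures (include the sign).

Δx' ≈ 8.530 km

γ = 1/√(1 − 0.3249²) = 1.05736
Δx' = γ(Δx − vΔt) = 1.05736 × (8833 m − 0.3249×(2.998×10^8 m/s)×7.861×10^-6 s)
= 1.05736 × (8067.30 m) = 8.530 km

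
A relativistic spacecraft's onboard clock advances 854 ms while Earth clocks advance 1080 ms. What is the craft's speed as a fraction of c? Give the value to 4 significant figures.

β ≈ 0.6122

γ = Δt/τ₀ = 1080/854 = 1.26464
β = √(1 − 1/γ²) = √(1 − 1/1.26464²) = 0.6122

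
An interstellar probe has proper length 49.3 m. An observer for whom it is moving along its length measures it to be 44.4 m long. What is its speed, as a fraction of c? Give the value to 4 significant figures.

β ≈ 0.4346

γ = L₀/L = 49.3/44.4 = 1.11036
β = √(1 − 1/γ²) = 0.4346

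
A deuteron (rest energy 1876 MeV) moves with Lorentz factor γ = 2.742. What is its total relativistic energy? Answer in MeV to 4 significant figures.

E ≈ 5144 MeV

γ = 2.742 (given)
E = γm₀c² = 2.742 × 1876 MeV = 5144 MeV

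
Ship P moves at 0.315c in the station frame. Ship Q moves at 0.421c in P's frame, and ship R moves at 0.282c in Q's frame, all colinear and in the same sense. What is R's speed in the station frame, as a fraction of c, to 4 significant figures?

u ≈ 0.7875c

Compose boost 2: (0.421 + 0.315)/(1 + 0.421×0.315) = 0.7360/1.13261 = 0.649824
Compose boost 3: (0.282 + 0.649824)/(1 + 0.282×0.649824) = 0.931824/1.18325 = 0.7875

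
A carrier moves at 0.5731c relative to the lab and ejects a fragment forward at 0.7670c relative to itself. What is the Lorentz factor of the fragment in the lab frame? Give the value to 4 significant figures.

u_lab = (0.7670 + 0.5731)/(1 + 0.7670×0.5731) = 1.3401/1.439568 = 0.9309045
γ = 1/√(1 − 0.9309045²) = 2.738

γ ≈ 2.738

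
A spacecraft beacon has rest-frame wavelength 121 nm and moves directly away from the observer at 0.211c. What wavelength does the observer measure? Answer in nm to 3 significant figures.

Relativistic Doppler: λ_obs = λ_src √((1+β)/(1−β))
= 121 × √(1.2110/0.78900) = 121 × 1.2389 = 150 nm

λ_obs ≈ 150 nm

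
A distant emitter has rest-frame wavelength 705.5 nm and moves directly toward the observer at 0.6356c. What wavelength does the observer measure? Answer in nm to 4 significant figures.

Relativistic Doppler: λ_obs = λ_src √((1−β)/(1+β))
= 705.5 × √(0.364400/1.63560) = 705.5 × 0.472009 = 333.0 nm

λ_obs ≈ 333.0 nm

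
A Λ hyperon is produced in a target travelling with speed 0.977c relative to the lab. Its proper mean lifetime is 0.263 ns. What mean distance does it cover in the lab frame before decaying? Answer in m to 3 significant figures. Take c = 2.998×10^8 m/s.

γ = 1/√(1 − 0.977²) = 4.6896
Dilated lifetime: Δt = γτ₀ = 4.6896 × 0.263 ns = 1.2334 ns
d = vΔt = 0.977c × 1.2334 ns = 2.9290×10^8 m/s × 1.2334×10^-9 s = 0.361 m

d ≈ 0.361 m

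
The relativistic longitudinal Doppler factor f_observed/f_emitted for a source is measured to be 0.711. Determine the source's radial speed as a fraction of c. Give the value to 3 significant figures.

β ≈ 0.328

f_obs/f_src = √((1−β)/(1+β)) = 0.711  ⇒  (1−β)/(1+β) = 0.50552
β = |1 − D²|/(1 + D²) = |1 − 0.50552|/(1 + 0.50552) = 0.328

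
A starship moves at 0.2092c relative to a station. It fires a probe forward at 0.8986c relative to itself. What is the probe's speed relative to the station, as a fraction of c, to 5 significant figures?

Relativistic velocity addition: u = (u' + v)/(1 + u'v/c²)
= (0.8986 + 0.2092)/(1 + 0.8986×0.2092) = 1.1078/1.187987 = 0.93250

u ≈ 0.93250c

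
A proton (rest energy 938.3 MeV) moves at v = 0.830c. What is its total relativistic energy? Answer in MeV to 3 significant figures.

γ = 1/√(1 − 0.830²) = 1.7929
E = γm₀c² = 1.7929 × 938.3 MeV = 1680 MeV

E ≈ 1680 MeV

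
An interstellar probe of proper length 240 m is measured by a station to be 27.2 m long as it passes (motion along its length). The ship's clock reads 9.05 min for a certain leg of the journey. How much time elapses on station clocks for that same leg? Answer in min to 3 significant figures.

Length contraction ⇒ γ = L₀/L = 240/27.2 = 8.8235
Time dilation: Δt = γτ₀ = 8.8235 × 9.05 min = 79.9 min

Δt ≈ 79.9 min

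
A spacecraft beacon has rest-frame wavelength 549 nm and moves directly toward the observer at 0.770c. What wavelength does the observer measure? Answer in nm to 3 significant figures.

Relativistic Doppler: λ_obs = λ_src √((1−β)/(1+β))
= 549 × √(0.23000/1.7700) = 549 × 0.36048 = 198 nm

λ_obs ≈ 198 nm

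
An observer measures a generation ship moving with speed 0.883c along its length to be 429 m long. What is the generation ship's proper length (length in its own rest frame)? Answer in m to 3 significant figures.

L₀ ≈ 914 m

γ = 1/√(1 − 0.883²) = 2.1305
L₀ = γL = 2.1305 × 429 = 914 m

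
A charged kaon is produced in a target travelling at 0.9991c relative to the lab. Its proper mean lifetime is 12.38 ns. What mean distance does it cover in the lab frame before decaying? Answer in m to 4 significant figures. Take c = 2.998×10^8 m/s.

d ≈ 87.42 m

γ = 1/√(1 − 0.9991²) = 23.5755
Dilated lifetime: Δt = γτ₀ = 23.5755 × 12.38 ns = 291.865 ns
d = vΔt = 0.9991c × 291.865 ns = 2.99530×10^8 m/s × 2.91865×10^-7 s = 87.42 m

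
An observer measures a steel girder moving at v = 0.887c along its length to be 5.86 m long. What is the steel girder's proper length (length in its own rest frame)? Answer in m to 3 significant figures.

γ = 1/√(1 − 0.887²) = 2.1656
L₀ = γL = 2.1656 × 5.86 = 12.7 m

L₀ ≈ 12.7 m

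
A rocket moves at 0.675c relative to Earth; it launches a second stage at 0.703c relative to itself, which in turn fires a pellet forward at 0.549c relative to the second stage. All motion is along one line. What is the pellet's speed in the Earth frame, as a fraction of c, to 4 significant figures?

Compose boost 2: (0.703 + 0.675)/(1 + 0.703×0.675) = 1.378/1.47453 = 0.934538
Compose boost 3: (0.549 + 0.934538)/(1 + 0.549×0.934538) = 1.48354/1.51306 = 0.9805

u ≈ 0.9805c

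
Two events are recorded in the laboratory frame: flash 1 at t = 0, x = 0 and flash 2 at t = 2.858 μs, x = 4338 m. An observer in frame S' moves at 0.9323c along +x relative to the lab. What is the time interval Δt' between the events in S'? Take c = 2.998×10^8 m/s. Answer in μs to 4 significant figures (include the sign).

Δt' ≈ -29.40 μs

γ = 1/√(1 − 0.9323²) = 2.76483
Δt' = γ(Δt − vΔx/c²) = 2.76483 × (2.858 μs − 0.9323×4338 m / (2.998×10^8 m/s))
= 2.76483 × (-10.6321 μs) = -29.40 μs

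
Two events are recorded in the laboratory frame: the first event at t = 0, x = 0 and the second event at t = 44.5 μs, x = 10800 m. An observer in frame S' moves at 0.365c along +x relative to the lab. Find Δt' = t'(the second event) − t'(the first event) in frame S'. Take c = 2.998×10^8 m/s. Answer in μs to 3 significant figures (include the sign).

Δt' ≈ 33.7 μs

γ = 1/√(1 − 0.365²) = 1.0741
Δt' = γ(Δt − vΔx/c²) = 1.0741 × (44.5 μs − 0.365×10800 m / (2.998×10^8 m/s))
= 1.0741 × (31.351 μs) = 33.7 μs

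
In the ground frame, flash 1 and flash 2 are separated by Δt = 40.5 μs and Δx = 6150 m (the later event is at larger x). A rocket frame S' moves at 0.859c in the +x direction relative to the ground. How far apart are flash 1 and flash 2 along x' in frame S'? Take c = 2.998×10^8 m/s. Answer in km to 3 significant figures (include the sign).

Δx' ≈ -8.36 km

γ = 1/√(1 − 0.859²) = 1.9532
Δx' = γ(Δx − vΔt) = 1.9532 × (6150 m − 0.859×(2.998×10^8 m/s)×40.5×10^-6 s)
= 1.9532 × (-4279.9 m) = -8.36 km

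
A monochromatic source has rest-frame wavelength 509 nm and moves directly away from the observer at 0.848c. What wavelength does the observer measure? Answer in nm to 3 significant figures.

Relativistic Doppler: λ_obs = λ_src √((1+β)/(1−β))
= 509 × √(1.8480/0.15200) = 509 × 3.4868 = 1770 nm

λ_obs ≈ 1770 nm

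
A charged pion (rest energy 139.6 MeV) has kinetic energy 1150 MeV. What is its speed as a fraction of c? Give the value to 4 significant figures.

γ = 1 + K/(m₀c²) = 1 + 1150/139.6 = 9.23782
β = √(1 − 1/γ²) = 0.9941

β ≈ 0.9941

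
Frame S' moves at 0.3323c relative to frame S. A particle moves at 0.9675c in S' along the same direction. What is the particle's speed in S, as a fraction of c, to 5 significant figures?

Relativistic velocity addition: u = (u' + v)/(1 + u'v/c²)
= (0.9675 + 0.3323)/(1 + 0.9675×0.3323) = 1.2998/1.321500 = 0.98358

u ≈ 0.98358c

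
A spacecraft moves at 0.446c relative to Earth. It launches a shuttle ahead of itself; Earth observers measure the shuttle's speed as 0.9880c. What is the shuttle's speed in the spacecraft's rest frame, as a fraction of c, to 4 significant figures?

u' ≈ 0.9690c

Inverse velocity addition: u' = (u − v)/(1 − uv/c²)
= (0.9880 − 0.446)/(1 − 0.9880×0.446) = 0.5420/0.559352 = 0.9690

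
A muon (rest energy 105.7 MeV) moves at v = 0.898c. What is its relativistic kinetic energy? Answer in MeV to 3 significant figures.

K ≈ 135 MeV

γ = 1/√(1 − 0.898²) = 2.2728
K = (γ − 1)m₀c² = (2.2728 − 1) × 105.7 MeV = 1.2728 × 105.7 MeV = 135 MeV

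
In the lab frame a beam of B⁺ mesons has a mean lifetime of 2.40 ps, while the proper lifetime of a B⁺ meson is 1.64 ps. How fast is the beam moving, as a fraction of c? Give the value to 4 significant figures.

γ = Δt/τ₀ = 2.40/1.64 = 1.46341
β = √(1 − 1/γ²) = √(1 − 1/1.46341²) = 0.7301

β ≈ 0.7301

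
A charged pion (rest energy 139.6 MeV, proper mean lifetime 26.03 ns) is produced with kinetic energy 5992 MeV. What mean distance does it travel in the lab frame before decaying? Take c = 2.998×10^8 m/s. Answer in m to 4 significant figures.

γ = 1 + K/(m₀c²) = 1 + 5992/139.6 = 43.9226
β = √(1 − 1/γ²) = 0.999741
Dilated lifetime: γτ₀ = 43.9226 × 26.03 ns = 1143.31 ns
d = βc·γτ₀ = 0.999741 × (2.998×10^8 m/s) × 1.14331×10^-6 s = 342.7 m

d ≈ 342.7 m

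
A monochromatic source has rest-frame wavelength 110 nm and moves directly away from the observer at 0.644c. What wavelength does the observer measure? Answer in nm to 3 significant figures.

λ_obs ≈ 236 nm

Relativistic Doppler: λ_obs = λ_src √((1+β)/(1−β))
= 110 × √(1.6440/0.35600) = 110 × 2.1489 = 236 nm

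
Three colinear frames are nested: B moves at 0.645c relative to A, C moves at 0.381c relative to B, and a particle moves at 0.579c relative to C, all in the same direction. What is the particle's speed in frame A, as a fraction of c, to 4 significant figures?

u ≈ 0.9497c

Compose boost 2: (0.381 + 0.645)/(1 + 0.381×0.645) = 1.026/1.24575 = 0.823604
Compose boost 3: (0.579 + 0.823604)/(1 + 0.579×0.823604) = 1.40260/1.47687 = 0.9497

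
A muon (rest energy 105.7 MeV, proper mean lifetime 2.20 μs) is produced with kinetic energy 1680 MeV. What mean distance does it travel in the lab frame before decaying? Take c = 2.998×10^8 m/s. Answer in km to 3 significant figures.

γ = 1 + K/(m₀c²) = 1 + 1680/105.7 = 16.894
β = √(1 − 1/γ²) = 0.99825
Dilated lifetime: γτ₀ = 16.894 × 2.20 μs = 37.167 μs
d = βc·γτ₀ = 0.99825 × (2.998×10^8 m/s) × 3.7167×10^-5 s = 11.1 km

d ≈ 11.1 km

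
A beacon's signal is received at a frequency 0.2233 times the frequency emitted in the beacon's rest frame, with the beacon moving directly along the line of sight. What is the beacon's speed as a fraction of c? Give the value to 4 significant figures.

f_obs/f_src = √((1−β)/(1+β)) = 0.2233  ⇒  (1−β)/(1+β) = 0.0498629
β = |1 − D²|/(1 + D²) = |1 − 0.0498629|/(1 + 0.0498629) = 0.9050

β ≈ 0.9050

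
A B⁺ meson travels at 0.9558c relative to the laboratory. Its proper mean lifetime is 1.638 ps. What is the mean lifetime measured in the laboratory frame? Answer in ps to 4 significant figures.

γ = 1/√(1 − 0.9558²) = 3.40116
Time dilation: Δt = γτ₀ = 3.40116 × 1.638 ps = 5.571 ps

Δt ≈ 5.571 ps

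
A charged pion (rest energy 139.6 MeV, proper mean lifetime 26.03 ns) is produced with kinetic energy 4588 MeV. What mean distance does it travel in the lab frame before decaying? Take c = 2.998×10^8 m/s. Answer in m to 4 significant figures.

d ≈ 264.2 m

γ = 1 + K/(m₀c²) = 1 + 4588/139.6 = 33.8653
β = √(1 − 1/γ²) = 0.999564
Dilated lifetime: γτ₀ = 33.8653 × 26.03 ns = 881.515 ns
d = βc·γτ₀ = 0.999564 × (2.998×10^8 m/s) × 8.81515×10^-7 s = 264.2 m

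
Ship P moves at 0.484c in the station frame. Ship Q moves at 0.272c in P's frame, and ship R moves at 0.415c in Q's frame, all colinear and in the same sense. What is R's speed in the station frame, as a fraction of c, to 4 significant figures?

u ≈ 0.8480c

Compose boost 2: (0.272 + 0.484)/(1 + 0.272×0.484) = 0.7560/1.13165 = 0.668052
Compose boost 3: (0.415 + 0.668052)/(1 + 0.415×0.668052) = 1.08305/1.27724 = 0.8480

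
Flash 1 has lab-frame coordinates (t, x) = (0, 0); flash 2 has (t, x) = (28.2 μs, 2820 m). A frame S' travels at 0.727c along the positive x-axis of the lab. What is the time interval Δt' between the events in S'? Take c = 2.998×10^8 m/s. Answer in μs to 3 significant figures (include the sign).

γ = 1/√(1 − 0.727²) = 1.4564
Δt' = γ(Δt − vΔx/c²) = 1.4564 × (28.2 μs − 0.727×2820 m / (2.998×10^8 m/s))
= 1.4564 × (21.362 μs) = 31.1 μs

Δt' ≈ 31.1 μs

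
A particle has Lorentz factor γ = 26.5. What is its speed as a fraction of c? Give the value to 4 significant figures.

β = √(1 − 1/γ²) = √(1 − 1/26.5²) = √(0.998576) = 0.9993

β ≈ 0.9993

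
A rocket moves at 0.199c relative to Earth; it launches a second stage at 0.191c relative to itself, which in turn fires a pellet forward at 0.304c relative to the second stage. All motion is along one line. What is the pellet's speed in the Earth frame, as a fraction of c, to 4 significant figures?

Compose boost 2: (0.191 + 0.199)/(1 + 0.191×0.199) = 0.3900/1.03801 = 0.375719
Compose boost 3: (0.304 + 0.375719)/(1 + 0.304×0.375719) = 0.679719/1.11422 = 0.6100

u ≈ 0.6100c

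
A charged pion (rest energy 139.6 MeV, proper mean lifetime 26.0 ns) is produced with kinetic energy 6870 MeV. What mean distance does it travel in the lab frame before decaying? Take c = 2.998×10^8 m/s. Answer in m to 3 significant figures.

γ = 1 + K/(m₀c²) = 1 + 6870/139.6 = 50.212
β = √(1 − 1/γ²) = 0.99980
Dilated lifetime: γτ₀ = 50.212 × 26.0 ns = 1305.5 ns
d = βc·γτ₀ = 0.99980 × (2.998×10^8 m/s) × 1.3055×10^-6 s = 391 m

d ≈ 391 m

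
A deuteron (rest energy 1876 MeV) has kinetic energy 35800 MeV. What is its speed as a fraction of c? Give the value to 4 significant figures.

β ≈ 0.9988

γ = 1 + K/(m₀c²) = 1 + 35800/1876 = 20.0832
β = √(1 − 1/γ²) = 0.9988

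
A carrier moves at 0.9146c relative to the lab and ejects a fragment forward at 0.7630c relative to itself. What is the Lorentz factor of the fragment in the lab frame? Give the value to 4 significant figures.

u_lab = (0.7630 + 0.9146)/(1 + 0.7630×0.9146) = 1.6776/1.697840 = 0.9880791
γ = 1/√(1 − 0.9880791²) = 6.496

γ ≈ 6.496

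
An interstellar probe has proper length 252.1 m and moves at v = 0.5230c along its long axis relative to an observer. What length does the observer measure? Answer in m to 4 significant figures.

γ = 1/√(1 − 0.5230²) = 1.17325
Length contraction: L = L₀/γ = 252.1/1.17325 = 214.9 m

L ≈ 214.9 m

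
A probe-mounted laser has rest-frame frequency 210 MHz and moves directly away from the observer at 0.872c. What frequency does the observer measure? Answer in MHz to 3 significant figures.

f_obs ≈ 54.9 MHz

Relativistic Doppler: f_obs = f_src √((1−β)/(1+β))
= 210 × √(0.12800/1.8720) = 210 × 0.26149 = 54.9 MHz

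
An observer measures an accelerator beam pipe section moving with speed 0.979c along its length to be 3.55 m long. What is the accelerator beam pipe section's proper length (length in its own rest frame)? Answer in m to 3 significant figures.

γ = 1/√(1 − 0.979²) = 4.9053
L₀ = γL = 4.9053 × 3.55 = 17.4 m

L₀ ≈ 17.4 m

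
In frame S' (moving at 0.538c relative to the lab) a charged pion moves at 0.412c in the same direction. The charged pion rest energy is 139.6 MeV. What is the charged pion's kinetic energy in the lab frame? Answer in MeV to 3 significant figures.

u_lab = (0.412 + 0.538)/(1 + 0.412×0.538) = 0.777633
γ = 1/√(1 − 0.777633²) = 1.5905
K = (γ − 1)m₀c² = (1.5905 − 1) × 139.6 = 0.59054 × 139.6 = 82.4 MeV

K ≈ 82.4 MeV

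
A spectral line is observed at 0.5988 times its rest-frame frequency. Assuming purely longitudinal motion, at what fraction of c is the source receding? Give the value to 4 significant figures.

f_obs/f_src = √((1−β)/(1+β)) = 0.5988  ⇒  (1−β)/(1+β) = 0.358561
β = |1 − D²|/(1 + D²) = |1 − 0.358561|/(1 + 0.358561) = 0.4721

β ≈ 0.4721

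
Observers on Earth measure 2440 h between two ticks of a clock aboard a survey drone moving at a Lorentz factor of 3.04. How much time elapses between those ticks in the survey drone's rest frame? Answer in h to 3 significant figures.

γ = 3.04 (given)
Proper time: τ₀ = Δt/γ = 2440/3.04 = 803 h

τ₀ ≈ 803 h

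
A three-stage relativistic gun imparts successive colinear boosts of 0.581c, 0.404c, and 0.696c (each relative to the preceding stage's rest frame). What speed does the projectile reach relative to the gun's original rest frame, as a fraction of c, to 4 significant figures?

Compose boost 2: (0.404 + 0.581)/(1 + 0.404×0.581) = 0.9850/1.23472 = 0.797749
Compose boost 3: (0.696 + 0.797749)/(1 + 0.696×0.797749) = 1.49375/1.55523 = 0.9605

u ≈ 0.9605c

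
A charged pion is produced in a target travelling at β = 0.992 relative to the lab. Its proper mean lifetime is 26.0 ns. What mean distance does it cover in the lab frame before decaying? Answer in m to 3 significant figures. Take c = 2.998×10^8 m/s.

γ = 1/√(1 − 0.992²) = 7.9216
Dilated lifetime: Δt = γτ₀ = 7.9216 × 26.0 ns = 205.96 ns
d = vΔt = 0.992c × 205.96 ns = 2.9740×10^8 m/s × 2.0596×10^-7 s = 61.3 m

d ≈ 61.3 m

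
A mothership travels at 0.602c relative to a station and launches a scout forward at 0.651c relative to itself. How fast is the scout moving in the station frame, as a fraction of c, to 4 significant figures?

u ≈ 0.9002c

Compose boost 2: (0.651 + 0.602)/(1 + 0.651×0.602) = 1.253/1.39190 = 0.9002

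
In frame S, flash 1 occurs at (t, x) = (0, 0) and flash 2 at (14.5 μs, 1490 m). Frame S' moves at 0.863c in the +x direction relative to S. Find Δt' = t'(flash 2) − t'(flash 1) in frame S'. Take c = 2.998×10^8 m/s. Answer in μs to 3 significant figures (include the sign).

Δt' ≈ 20.2 μs

γ = 1/√(1 − 0.863²) = 1.9794
Δt' = γ(Δt − vΔx/c²) = 1.9794 × (14.5 μs − 0.863×1490 m / (2.998×10^8 m/s))
= 1.9794 × (10.211 μs) = 20.2 μs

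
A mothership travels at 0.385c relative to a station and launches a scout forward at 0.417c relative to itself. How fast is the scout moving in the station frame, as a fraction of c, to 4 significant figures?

u ≈ 0.6911c

Compose boost 2: (0.417 + 0.385)/(1 + 0.417×0.385) = 0.8020/1.16054 = 0.6911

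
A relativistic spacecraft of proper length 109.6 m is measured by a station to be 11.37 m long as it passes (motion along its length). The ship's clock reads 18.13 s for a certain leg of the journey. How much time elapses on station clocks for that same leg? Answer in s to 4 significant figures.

Length contraction ⇒ γ = L₀/L = 109.6/11.37 = 9.63940
Time dilation: Δt = γτ₀ = 9.63940 × 18.13 s = 174.8 s

Δt ≈ 174.8 s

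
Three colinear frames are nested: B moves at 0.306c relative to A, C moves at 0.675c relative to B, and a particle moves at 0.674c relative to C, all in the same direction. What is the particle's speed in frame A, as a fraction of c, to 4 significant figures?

Compose boost 2: (0.675 + 0.306)/(1 + 0.675×0.306) = 0.9810/1.20655 = 0.813062
Compose boost 3: (0.674 + 0.813062)/(1 + 0.674×0.813062) = 1.48706/1.54800 = 0.9606

u ≈ 0.9606c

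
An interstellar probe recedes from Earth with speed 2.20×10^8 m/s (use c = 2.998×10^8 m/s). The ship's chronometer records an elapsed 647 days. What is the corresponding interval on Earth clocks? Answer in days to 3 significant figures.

β = v/c = 2.20×10^8 / 2.998×10^8 = 0.73382
γ = 1/√(1 − 0.73382²) = 1.4720
Time dilation: Δt = γτ₀ = 1.4720 × 647 days = 952 days

Δt ≈ 952 days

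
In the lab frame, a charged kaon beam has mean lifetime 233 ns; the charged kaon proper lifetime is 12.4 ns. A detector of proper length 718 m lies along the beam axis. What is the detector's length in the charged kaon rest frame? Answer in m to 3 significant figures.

L ≈ 38.2 m

Time dilation ⇒ γ = Δt/τ₀ = 233/12.4 = 18.790
Length contraction: L = L₀/γ = 718/18.790 = 38.2 m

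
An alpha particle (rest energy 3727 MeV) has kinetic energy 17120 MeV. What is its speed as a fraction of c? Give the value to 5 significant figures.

β ≈ 0.98389

γ = 1 + K/(m₀c²) = 1 + 17120/3727 = 5.593507
β = √(1 − 1/γ²) = 0.98389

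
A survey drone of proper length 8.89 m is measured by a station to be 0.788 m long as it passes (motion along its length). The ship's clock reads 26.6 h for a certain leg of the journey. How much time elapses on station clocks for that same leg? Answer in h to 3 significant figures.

Length contraction ⇒ γ = L₀/L = 8.89/0.788 = 11.282
Time dilation: Δt = γτ₀ = 11.282 × 26.6 h = 300 h

Δt ≈ 300 h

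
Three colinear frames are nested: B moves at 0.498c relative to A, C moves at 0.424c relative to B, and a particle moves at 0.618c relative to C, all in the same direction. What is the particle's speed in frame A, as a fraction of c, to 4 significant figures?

u ≈ 0.9380c

Compose boost 2: (0.424 + 0.498)/(1 + 0.424×0.498) = 0.9220/1.21115 = 0.761259
Compose boost 3: (0.618 + 0.761259)/(1 + 0.618×0.761259) = 1.37926/1.47046 = 0.9380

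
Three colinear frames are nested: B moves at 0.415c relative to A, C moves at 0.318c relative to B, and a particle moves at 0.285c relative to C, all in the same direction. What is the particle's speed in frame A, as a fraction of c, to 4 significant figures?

u ≈ 0.7873c

Compose boost 2: (0.318 + 0.415)/(1 + 0.318×0.415) = 0.7330/1.13197 = 0.647544
Compose boost 3: (0.285 + 0.647544)/(1 + 0.285×0.647544) = 0.932544/1.18455 = 0.7873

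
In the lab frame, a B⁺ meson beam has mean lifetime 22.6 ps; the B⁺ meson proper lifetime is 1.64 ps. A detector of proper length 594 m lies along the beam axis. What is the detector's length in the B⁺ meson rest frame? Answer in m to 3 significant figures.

L ≈ 43.1 m

Time dilation ⇒ γ = Δt/τ₀ = 22.6/1.64 = 13.780
Length contraction: L = L₀/γ = 594/13.780 = 43.1 m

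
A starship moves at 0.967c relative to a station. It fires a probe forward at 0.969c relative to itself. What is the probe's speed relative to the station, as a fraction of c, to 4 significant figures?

u ≈ 0.9995c

Relativistic velocity addition: u = (u' + v)/(1 + u'v/c²)
= (0.969 + 0.967)/(1 + 0.969×0.967) = 1.936/1.93702 = 0.9995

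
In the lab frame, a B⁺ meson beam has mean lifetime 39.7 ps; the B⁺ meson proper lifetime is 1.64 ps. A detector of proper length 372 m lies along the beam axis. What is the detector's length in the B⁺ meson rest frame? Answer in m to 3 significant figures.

Time dilation ⇒ γ = Δt/τ₀ = 39.7/1.64 = 24.207
Length contraction: L = L₀/γ = 372/24.207 = 15.4 m

L ≈ 15.4 m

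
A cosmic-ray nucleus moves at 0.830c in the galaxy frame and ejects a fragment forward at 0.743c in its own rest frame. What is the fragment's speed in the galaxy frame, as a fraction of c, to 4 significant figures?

Compose boost 2: (0.743 + 0.830)/(1 + 0.743×0.830) = 1.573/1.61669 = 0.9730

u ≈ 0.9730c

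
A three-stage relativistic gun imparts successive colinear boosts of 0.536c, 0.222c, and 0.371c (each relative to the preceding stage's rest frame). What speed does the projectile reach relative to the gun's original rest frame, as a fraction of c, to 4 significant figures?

Compose boost 2: (0.222 + 0.536)/(1 + 0.222×0.536) = 0.7580/1.11899 = 0.677395
Compose boost 3: (0.371 + 0.677395)/(1 + 0.371×0.677395) = 1.04840/1.25131 = 0.8378

u ≈ 0.8378c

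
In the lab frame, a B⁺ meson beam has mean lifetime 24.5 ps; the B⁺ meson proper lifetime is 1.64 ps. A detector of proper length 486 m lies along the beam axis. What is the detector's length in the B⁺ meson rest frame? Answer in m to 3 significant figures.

L ≈ 32.5 m

Time dilation ⇒ γ = Δt/τ₀ = 24.5/1.64 = 14.939
Length contraction: L = L₀/γ = 486/14.939 = 32.5 m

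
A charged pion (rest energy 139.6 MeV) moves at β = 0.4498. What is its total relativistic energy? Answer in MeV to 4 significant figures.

E ≈ 156.3 MeV

γ = 1/√(1 − 0.4498²) = 1.11966
E = γm₀c² = 1.11966 × 139.6 MeV = 156.3 MeV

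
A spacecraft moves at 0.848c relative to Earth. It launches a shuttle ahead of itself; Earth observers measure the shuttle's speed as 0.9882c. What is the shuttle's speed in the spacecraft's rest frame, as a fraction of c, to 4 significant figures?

Inverse velocity addition: u' = (u − v)/(1 − uv/c²)
= (0.9882 − 0.848)/(1 − 0.9882×0.848) = 0.1402/0.162006 = 0.8654

u' ≈ 0.8654c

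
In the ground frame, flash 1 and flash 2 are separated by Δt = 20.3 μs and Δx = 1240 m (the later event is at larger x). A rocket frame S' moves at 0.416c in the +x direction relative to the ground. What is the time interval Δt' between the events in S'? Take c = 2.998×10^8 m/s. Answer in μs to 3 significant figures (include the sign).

γ = 1/√(1 − 0.416²) = 1.0997
Δt' = γ(Δt − vΔx/c²) = 1.0997 × (20.3 μs − 0.416×1240 m / (2.998×10^8 m/s))
= 1.0997 × (18.579 μs) = 20.4 μs

Δt' ≈ 20.4 μs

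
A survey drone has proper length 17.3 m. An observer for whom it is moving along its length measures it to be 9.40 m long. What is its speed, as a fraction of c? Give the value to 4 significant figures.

γ = L₀/L = 17.3/9.40 = 1.84043
β = √(1 − 1/γ²) = 0.8395

β ≈ 0.8395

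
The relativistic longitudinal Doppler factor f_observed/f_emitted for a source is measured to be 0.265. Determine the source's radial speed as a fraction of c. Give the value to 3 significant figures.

β ≈ 0.869

f_obs/f_src = √((1−β)/(1+β)) = 0.265  ⇒  (1−β)/(1+β) = 0.070225
β = |1 − D²|/(1 + D²) = |1 − 0.070225|/(1 + 0.070225) = 0.869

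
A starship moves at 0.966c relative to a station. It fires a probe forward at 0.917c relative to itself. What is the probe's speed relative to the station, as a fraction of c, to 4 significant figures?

u ≈ 0.9985c

Relativistic velocity addition: u = (u' + v)/(1 + u'v/c²)
= (0.917 + 0.966)/(1 + 0.917×0.966) = 1.883/1.88582 = 0.9985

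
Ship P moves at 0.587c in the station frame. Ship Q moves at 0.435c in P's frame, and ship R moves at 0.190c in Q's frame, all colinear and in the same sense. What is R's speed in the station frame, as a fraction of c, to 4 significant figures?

u ≈ 0.8696c

Compose boost 2: (0.435 + 0.587)/(1 + 0.435×0.587) = 1.022/1.25534 = 0.814119
Compose boost 3: (0.190 + 0.814119)/(1 + 0.190×0.814119) = 1.00412/1.15468 = 0.8696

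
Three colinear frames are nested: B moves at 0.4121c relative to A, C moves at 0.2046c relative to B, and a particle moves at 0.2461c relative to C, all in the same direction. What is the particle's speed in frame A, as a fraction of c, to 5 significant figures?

u ≈ 0.71480c

Compose boost 2: (0.2046 + 0.4121)/(1 + 0.2046×0.4121) = 0.61670/1.084316 = 0.5687458
Compose boost 3: (0.2461 + 0.5687458)/(1 + 0.2461×0.5687458) = 0.8148458/1.139968 = 0.71480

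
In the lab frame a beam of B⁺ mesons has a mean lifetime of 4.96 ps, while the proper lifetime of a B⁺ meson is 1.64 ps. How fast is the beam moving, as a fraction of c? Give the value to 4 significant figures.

γ = Δt/τ₀ = 4.96/1.64 = 3.02439
β = √(1 − 1/γ²) = √(1 − 1/3.02439²) = 0.9438

β ≈ 0.9438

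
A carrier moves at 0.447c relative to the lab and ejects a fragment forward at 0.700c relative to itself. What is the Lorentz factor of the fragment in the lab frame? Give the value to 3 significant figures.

u_lab = (0.700 + 0.447)/(1 + 0.700×0.447) = 1.147/1.31290 = 0.873639
γ = 1/√(1 − 0.873639²) = 2.06

γ ≈ 2.06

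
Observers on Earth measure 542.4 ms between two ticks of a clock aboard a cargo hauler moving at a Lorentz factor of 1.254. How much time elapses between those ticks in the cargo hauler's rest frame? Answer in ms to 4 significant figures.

γ = 1.254 (given)
Proper time: τ₀ = Δt/γ = 542.4/1.254 = 432.5 ms

τ₀ ≈ 432.5 ms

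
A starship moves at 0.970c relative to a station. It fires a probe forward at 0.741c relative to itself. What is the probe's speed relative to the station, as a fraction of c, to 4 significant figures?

Relativistic velocity addition: u = (u' + v)/(1 + u'v/c²)
= (0.741 + 0.970)/(1 + 0.741×0.970) = 1.711/1.71877 = 0.9955

u ≈ 0.9955c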